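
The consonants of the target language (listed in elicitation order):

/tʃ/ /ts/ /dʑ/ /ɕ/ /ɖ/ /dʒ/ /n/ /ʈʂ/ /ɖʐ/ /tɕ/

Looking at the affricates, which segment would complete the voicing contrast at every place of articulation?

/dz/

place of articulation  voiceless  voiced  
alveolar          ts        —       
postalveolar      tʃ        dʒ      
retroflex         ʈʂ        ɖʐ      
alveolo-palatal   tɕ        dʑ      
The alveolar row has no voiced member, so the gap is the voiced alveolar affricate /dz/.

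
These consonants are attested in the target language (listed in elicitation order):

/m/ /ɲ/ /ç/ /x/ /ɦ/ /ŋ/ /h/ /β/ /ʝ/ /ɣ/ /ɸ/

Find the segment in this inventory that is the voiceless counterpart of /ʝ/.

/ʝ/ is a voiced palatal fricative.
The voiceless counterpart is a voiceless palatal fricative — in this inventory, /ç/.

/ç/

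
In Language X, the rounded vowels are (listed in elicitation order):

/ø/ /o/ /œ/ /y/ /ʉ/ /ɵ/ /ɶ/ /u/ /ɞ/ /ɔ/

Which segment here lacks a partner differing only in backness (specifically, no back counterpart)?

High: /y/ ~ /ʉ/ ~ /u/
High-mid: /ø/ ~ /ɵ/ ~ /o/
Low-mid: /œ/ ~ /ɞ/ ~ /ɔ/
Low: only /ɶ/ (front); no back partner.
So /ɶ/ is the unpaired segment.

/ɶ/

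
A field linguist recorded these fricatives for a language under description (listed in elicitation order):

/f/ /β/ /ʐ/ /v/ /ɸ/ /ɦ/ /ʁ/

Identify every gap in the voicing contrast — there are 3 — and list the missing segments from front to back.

bilabial: voiceless /ɸ/, voiced /β/.
labiodental: voiceless /f/, voiced /v/.
retroflex: voiceless —, voiced /ʐ/.
uvular: voiceless —, voiced /ʁ/.
glottal: voiceless —, voiced /ɦ/.
Gaps, from front to back: retroflex lacks voiceless (/ʂ/); uvular lacks voiceless (/χ/); glottal lacks voiceless (/h/).

/ʂ/, /χ/, /h/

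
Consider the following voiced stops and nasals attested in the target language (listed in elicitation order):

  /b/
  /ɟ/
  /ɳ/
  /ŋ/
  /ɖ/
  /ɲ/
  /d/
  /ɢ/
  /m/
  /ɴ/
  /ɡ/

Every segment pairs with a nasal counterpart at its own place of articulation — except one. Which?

/d/

Bilabial: /b/ ~ /m/
Retroflex: /ɖ/ ~ /ɳ/
Palatal: /ɟ/ ~ /ɲ/
Velar: /ɡ/ ~ /ŋ/
Uvular: /ɢ/ ~ /ɴ/
Alveolar: only /d/ (oral stop); no nasal partner.
So /d/ is the unpaired segment.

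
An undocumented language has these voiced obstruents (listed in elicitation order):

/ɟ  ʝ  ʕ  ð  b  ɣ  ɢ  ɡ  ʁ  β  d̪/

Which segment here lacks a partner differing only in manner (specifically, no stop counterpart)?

Bilabial: /b/ ~ /β/
Dental: /d̪/ ~ /ð/
Palatal: /ɟ/ ~ /ʝ/
Velar: /ɡ/ ~ /ɣ/
Uvular: /ɢ/ ~ /ʁ/
Pharyngeal: only /ʕ/ (fricative); no stop partner.
So /ʕ/ is the unpaired segment.

/ʕ/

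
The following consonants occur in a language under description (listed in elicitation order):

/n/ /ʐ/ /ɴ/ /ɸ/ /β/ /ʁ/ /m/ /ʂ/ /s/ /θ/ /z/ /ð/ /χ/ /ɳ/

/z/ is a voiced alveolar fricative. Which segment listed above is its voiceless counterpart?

/s/

The voiceless counterpart is a voiceless alveolar fricative — in this inventory, /s/.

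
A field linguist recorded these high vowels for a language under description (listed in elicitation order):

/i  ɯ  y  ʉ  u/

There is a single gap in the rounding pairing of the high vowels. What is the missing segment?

backness          unrounded  rounded 
front             i         y       
central           —         ʉ       
back              ɯ         u       
The central row has no unrounded member, so the gap is the central unrounded vowel /ɨ/.

/ɨ/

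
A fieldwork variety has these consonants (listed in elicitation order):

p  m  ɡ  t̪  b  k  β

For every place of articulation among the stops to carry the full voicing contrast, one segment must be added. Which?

Voiceless: /p/ (bilabial), /t̪/ (dental), /k/ (velar).
Voiced: /b/ (bilabial), /ɡ/ (velar).
The dental row has no voiced member, so the gap is the voiced dental stop /d̪/.

/d̪/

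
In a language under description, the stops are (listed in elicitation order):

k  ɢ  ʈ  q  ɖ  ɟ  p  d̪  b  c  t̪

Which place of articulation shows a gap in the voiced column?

place of articulation  voiceless  voiced  
bilabial          p         b       
dental            t̪        d̪      
retroflex         ʈ         ɖ       
palatal           c         ɟ       
velar             k         —       
uvular            q         ɢ       
Every place of articulation has a voiced member except velar, where /ɡ/ would be expected.

velar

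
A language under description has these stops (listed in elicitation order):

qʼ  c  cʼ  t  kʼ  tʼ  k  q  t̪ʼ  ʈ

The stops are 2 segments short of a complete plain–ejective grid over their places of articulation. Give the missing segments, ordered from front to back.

/t̪/, /ʈʼ/

place of articulation  plain     ejective
dental            —         t̪ʼ     
alveolar          t         tʼ      
retroflex         ʈ         —       
palatal           c         cʼ      
velar             k         kʼ      
uvular            q         qʼ      
Gaps, from front to back: dental lacks plain (/t̪/); retroflex lacks ejective (/ʈʼ/).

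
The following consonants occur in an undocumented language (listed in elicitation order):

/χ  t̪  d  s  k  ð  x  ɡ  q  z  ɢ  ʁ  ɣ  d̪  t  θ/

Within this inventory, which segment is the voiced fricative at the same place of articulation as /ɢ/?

/ʁ/

/ɢ/ is a voiced uvular stop.
The voiced fricative at the same place is a voiced uvular fricative — in this inventory, /ʁ/.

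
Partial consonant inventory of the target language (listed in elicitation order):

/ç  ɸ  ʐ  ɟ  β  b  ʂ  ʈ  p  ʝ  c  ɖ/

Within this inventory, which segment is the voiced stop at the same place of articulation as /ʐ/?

/ʐ/ is a voiced retroflex fricative.
The voiced stop at the same place is a voiced retroflex stop — in this inventory, /ɖ/.

/ɖ/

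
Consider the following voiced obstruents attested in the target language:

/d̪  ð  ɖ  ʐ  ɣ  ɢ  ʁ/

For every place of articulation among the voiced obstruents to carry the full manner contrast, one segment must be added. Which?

dental: stop /d̪/, fricative /ð/.
retroflex: stop /ɖ/, fricative /ʐ/.
velar: stop —, fricative /ɣ/.
uvular: stop /ɢ/, fricative /ʁ/.
The velar row has no stop member, so the gap is the velar stop /ɡ/.

/ɡ/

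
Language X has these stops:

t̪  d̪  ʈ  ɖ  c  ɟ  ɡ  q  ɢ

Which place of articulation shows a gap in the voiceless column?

place of articulation  voiceless  voiced  
dental            t̪        d̪      
retroflex         ʈ         ɖ       
palatal           c         ɟ       
velar             —         ɡ       
uvular            q         ɢ       
Every place of articulation has a voiceless member except velar, where /k/ would be expected.

velar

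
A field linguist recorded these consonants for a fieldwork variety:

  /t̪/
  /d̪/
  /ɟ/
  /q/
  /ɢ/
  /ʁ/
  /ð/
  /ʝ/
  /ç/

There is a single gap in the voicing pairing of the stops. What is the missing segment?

Voiceless: /t̪/ (dental), /q/ (uvular).
Voiced: /d̪/ (dental), /ɟ/ (palatal), /ɢ/ (uvular).
The palatal row has no voiceless member, so the gap is the voiceless palatal stop /c/.

/c/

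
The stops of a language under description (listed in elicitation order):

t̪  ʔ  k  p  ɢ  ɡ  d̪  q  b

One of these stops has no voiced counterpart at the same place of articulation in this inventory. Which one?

Bilabial: /p/ ~ /b/
Dental: /t̪/ ~ /d̪/
Velar: /k/ ~ /ɡ/
Uvular: /q/ ~ /ɢ/
Glottal: only /ʔ/ (voiceless); no voiced partner.
So /ʔ/ is the unpaired segment.

/ʔ/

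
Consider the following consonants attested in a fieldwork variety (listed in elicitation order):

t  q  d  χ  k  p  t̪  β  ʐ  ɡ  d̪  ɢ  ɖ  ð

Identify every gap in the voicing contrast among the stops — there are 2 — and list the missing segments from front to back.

/b/, /ʈ/

bilabial: voiceless /p/, voiced —.
dental: voiceless /t̪/, voiced /d̪/.
alveolar: voiceless /t/, voiced /d/.
retroflex: voiceless —, voiced /ɖ/.
velar: voiceless /k/, voiced /ɡ/.
uvular: voiceless /q/, voiced /ɢ/.
Gaps, from front to back: bilabial lacks voiced (/b/); retroflex lacks voiceless (/ʈ/).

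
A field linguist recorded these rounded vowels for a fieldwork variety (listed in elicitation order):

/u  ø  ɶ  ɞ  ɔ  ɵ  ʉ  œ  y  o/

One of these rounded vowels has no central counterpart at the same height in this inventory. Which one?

High: /y/ ~ /ʉ/ ~ /u/
High-mid: /ø/ ~ /ɵ/ ~ /o/
Low-mid: /œ/ ~ /ɞ/ ~ /ɔ/
Low: only /ɶ/ (front); no central partner.
So /ɶ/ is the unpaired segment.

/ɶ/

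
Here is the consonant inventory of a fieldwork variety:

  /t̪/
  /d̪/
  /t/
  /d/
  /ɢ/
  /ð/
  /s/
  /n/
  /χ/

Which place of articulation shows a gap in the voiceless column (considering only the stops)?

uvular

Voiceless: /t̪/ (dental), /t/ (alveolar).
Voiced: /d̪/ (dental), /d/ (alveolar), /ɢ/ (uvular).
Every place of articulation has a voiceless member except uvular, where /q/ would be expected.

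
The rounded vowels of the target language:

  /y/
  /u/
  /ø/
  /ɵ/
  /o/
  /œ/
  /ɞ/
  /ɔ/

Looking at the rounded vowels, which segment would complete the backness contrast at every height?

/ʉ/

height            front     central   back    
high              y         —         u       
high-mid          ø         ɵ         o       
low-mid           œ         ɞ         ɔ       
The high row has no central member, so the gap is the high central rounded vowel /ʉ/.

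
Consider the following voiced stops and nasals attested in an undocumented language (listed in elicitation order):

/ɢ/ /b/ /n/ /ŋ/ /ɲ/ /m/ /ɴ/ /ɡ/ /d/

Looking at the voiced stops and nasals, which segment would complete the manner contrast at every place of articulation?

/ɟ/

bilabial: oral stop /b/, nasal /m/.
alveolar: oral stop /d/, nasal /n/.
palatal: oral stop —, nasal /ɲ/.
velar: oral stop /ɡ/, nasal /ŋ/.
uvular: oral stop /ɢ/, nasal /ɴ/.
The palatal row has no oral stop member, so the gap is the palatal oral stop /ɟ/.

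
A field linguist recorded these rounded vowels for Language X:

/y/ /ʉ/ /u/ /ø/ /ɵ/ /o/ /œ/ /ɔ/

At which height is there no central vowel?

low-mid

Front: /y/ (high), /ø/ (high-mid), /œ/ (low-mid).
Central: /ʉ/ (high), /ɵ/ (high-mid).
Back: /u/ (high), /o/ (high-mid), /ɔ/ (low-mid).
Every height has a central member except low-mid, where /ɞ/ would be expected.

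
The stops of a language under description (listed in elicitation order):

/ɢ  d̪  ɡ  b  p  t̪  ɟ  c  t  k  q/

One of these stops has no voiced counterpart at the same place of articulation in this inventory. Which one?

Bilabial: /p/ ~ /b/
Dental: /t̪/ ~ /d̪/
Palatal: /c/ ~ /ɟ/
Velar: /k/ ~ /ɡ/
Uvular: /q/ ~ /ɢ/
Alveolar: only /t/ (voiceless); no voiced partner.
So /t/ is the unpaired segment.

/t/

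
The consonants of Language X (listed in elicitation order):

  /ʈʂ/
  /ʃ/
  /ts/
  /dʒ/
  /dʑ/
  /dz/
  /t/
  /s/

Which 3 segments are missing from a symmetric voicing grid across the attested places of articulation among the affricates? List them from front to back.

place of articulation  voiceless  voiced  
alveolar          ts        dz      
postalveolar      —         dʒ      
retroflex         ʈʂ        —       
alveolo-palatal   —         dʑ      
Gaps, from front to back: postalveolar lacks voiceless (/tʃ/); retroflex lacks voiced (/ɖʐ/); alveolo-palatal lacks voiceless (/tɕ/).

/tʃ/, /ɖʐ/, /tɕ/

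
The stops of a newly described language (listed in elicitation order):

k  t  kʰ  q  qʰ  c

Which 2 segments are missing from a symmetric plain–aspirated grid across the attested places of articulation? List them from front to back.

alveolar: plain /t/, aspirated —.
palatal: plain /c/, aspirated —.
velar: plain /k/, aspirated /kʰ/.
uvular: plain /q/, aspirated /qʰ/.
Gaps, from front to back: alveolar lacks aspirated (/tʰ/); palatal lacks aspirated (/cʰ/).

/tʰ/, /cʰ/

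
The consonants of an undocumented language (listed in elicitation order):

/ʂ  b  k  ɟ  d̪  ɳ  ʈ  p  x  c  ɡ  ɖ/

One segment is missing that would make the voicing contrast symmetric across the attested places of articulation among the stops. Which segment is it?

/t̪/

place of articulation  voiceless  voiced  
bilabial          p         b       
dental            —         d̪      
retroflex         ʈ         ɖ       
palatal           c         ɟ       
velar             k         ɡ       
The dental row has no voiceless member, so the gap is the voiceless dental stop /t̪/.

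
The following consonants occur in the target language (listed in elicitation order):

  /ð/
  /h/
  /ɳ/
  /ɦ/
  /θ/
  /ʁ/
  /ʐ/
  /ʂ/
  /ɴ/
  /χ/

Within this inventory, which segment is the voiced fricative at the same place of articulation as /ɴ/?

/ɴ/ is an uvular nasal.
The voiced fricative at the same place is a voiced uvular fricative — in this inventory, /ʁ/.

/ʁ/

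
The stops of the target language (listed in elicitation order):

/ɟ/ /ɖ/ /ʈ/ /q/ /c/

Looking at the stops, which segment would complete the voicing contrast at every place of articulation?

/ɢ/

place of articulation  voiceless  voiced  
retroflex         ʈ         ɖ       
palatal           c         ɟ       
uvular            q         —       
The uvular row has no voiced member, so the gap is the voiced uvular stop /ɢ/.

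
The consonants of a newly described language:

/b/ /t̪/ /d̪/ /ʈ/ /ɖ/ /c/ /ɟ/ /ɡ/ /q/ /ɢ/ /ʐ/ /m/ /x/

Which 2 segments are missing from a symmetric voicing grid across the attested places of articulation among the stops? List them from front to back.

place of articulation  voiceless  voiced  
bilabial          —         b       
dental            t̪        d̪      
retroflex         ʈ         ɖ       
palatal           c         ɟ       
velar             —         ɡ       
uvular            q         ɢ       
Gaps, from front to back: bilabial lacks voiceless (/p/); velar lacks voiceless (/k/).

/p/, /k/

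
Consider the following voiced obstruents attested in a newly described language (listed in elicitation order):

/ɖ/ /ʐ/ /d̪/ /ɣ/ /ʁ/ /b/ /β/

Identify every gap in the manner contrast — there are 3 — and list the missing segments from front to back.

/ð/, /ɡ/, /ɢ/

bilabial: stop /b/, fricative /β/.
dental: stop /d̪/, fricative —.
retroflex: stop /ɖ/, fricative /ʐ/.
velar: stop —, fricative /ɣ/.
uvular: stop —, fricative /ʁ/.
Gaps, from front to back: dental lacks fricative (/ð/); velar lacks stop (/ɡ/); uvular lacks stop (/ɢ/).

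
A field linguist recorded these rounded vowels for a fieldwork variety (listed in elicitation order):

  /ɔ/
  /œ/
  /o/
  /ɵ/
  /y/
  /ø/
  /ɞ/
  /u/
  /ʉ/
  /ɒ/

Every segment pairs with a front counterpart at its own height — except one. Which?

High: /y/ ~ /ʉ/ ~ /u/
High-mid: /ø/ ~ /ɵ/ ~ /o/
Low-mid: /œ/ ~ /ɞ/ ~ /ɔ/
Low: only /ɒ/ (back); no front partner.
So /ɒ/ is the unpaired segment.

/ɒ/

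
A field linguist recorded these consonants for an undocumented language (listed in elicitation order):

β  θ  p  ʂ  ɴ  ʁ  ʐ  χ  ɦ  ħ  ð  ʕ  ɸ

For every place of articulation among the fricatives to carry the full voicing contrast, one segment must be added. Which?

place of articulation  voiceless  voiced  
bilabial          ɸ         β       
dental            θ         ð       
retroflex         ʂ         ʐ       
uvular            χ         ʁ       
pharyngeal        ħ         ʕ       
glottal           —         ɦ       
The glottal row has no voiceless member, so the gap is the voiceless glottal fricative /h/.

/h/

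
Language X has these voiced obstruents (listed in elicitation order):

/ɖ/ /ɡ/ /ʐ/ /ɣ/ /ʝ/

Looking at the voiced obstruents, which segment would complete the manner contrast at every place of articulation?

/ɟ/

place of articulation  stop      fricative
retroflex         ɖ         ʐ       
palatal           —         ʝ       
velar             ɡ         ɣ       
The palatal row has no stop member, so the gap is the palatal stop /ɟ/.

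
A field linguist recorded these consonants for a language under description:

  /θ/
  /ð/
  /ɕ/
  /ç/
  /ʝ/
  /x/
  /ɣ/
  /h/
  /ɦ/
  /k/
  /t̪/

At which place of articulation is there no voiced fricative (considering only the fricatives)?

alveolo-palatal

place of articulation  voiceless  voiced  
dental            θ         ð       
alveolo-palatal   ɕ         —       
palatal           ç         ʝ       
velar             x         ɣ       
glottal           h         ɦ       
Every place of articulation has a voiced member except alveolo-palatal, where /ʑ/ would be expected.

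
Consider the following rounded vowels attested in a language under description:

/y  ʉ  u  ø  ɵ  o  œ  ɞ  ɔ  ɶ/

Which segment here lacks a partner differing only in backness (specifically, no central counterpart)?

High: /y/ ~ /ʉ/ ~ /u/
High-mid: /ø/ ~ /ɵ/ ~ /o/
Low-mid: /œ/ ~ /ɞ/ ~ /ɔ/
Low: only /ɶ/ (front); no central partner.
So /ɶ/ is the unpaired segment.

/ɶ/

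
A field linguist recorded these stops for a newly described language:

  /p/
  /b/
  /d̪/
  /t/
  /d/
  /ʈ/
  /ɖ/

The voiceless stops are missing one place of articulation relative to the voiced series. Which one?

dental

place of articulation  voiceless  voiced  
bilabial          p         b       
dental            —         d̪      
alveolar          t         d       
retroflex         ʈ         ɖ       
Every place of articulation has a voiceless member except dental, where /t̪/ would be expected.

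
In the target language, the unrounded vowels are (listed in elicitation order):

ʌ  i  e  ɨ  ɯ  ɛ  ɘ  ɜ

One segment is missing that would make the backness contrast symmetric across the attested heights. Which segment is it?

/ɤ/

height            front     central   back    
high              i         ɨ         ɯ       
high-mid          e         ɘ         —       
low-mid           ɛ         ɜ         ʌ       
The high-mid row has no back member, so the gap is the high-mid back unrounded vowel /ɤ/.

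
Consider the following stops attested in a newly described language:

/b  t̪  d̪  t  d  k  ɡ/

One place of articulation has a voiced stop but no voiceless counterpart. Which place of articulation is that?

place of articulation  voiceless  voiced  
bilabial          —         b       
dental            t̪        d̪      
alveolar          t         d       
velar             k         ɡ       
Every place of articulation has a voiceless member except bilabial, where /p/ would be expected.

bilabial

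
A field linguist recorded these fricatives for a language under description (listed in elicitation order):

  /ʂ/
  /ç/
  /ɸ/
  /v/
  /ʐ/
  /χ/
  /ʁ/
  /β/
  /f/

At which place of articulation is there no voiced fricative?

place of articulation  voiceless  voiced  
bilabial          ɸ         β       
labiodental       f         v       
retroflex         ʂ         ʐ       
palatal           ç         —       
uvular            χ         ʁ       
Every place of articulation has a voiced member except palatal, where /ʝ/ would be expected.

palatal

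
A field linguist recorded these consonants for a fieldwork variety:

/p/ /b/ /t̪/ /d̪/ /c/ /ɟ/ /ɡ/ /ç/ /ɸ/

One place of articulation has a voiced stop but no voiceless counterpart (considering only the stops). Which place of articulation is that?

Voiceless: /p/ (bilabial), /t̪/ (dental), /c/ (palatal).
Voiced: /b/ (bilabial), /d̪/ (dental), /ɟ/ (palatal), /ɡ/ (velar).
Every place of articulation has a voiceless member except velar, where /k/ would be expected.

velar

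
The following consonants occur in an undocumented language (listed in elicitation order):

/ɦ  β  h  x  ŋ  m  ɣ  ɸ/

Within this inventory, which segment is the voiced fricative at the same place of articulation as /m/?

/β/

/m/ is a bilabial nasal.
The voiced fricative at the same place is a voiced bilabial fricative — in this inventory, /β/.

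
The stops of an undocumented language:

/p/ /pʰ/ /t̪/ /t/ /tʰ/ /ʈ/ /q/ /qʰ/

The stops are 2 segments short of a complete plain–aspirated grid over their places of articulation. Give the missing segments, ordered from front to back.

/t̪ʰ/, /ʈʰ/

bilabial: plain /p/, aspirated /pʰ/.
dental: plain /t̪/, aspirated —.
alveolar: plain /t/, aspirated /tʰ/.
retroflex: plain /ʈ/, aspirated —.
uvular: plain /q/, aspirated /qʰ/.
Gaps, from front to back: dental lacks aspirated (/t̪ʰ/); retroflex lacks aspirated (/ʈʰ/).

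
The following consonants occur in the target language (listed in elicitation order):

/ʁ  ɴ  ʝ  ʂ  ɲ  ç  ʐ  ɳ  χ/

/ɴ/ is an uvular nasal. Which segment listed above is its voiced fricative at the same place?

/ʁ/

The voiced fricative at the same place is a voiced uvular fricative — in this inventory, /ʁ/.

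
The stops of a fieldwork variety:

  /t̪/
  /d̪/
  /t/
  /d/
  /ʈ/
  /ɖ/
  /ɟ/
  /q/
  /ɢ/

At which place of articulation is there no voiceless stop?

palatal

place of articulation  voiceless  voiced  
dental            t̪        d̪      
alveolar          t         d       
retroflex         ʈ         ɖ       
palatal           —         ɟ       
uvular            q         ɢ       
Every place of articulation has a voiceless member except palatal, where /c/ would be expected.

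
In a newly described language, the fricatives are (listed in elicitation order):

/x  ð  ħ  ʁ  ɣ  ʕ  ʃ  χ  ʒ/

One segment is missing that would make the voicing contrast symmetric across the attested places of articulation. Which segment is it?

/θ/

dental: voiceless —, voiced /ð/.
postalveolar: voiceless /ʃ/, voiced /ʒ/.
velar: voiceless /x/, voiced /ɣ/.
uvular: voiceless /χ/, voiced /ʁ/.
pharyngeal: voiceless /ħ/, voiced /ʕ/.
The dental row has no voiceless member, so the gap is the voiceless dental fricative /θ/.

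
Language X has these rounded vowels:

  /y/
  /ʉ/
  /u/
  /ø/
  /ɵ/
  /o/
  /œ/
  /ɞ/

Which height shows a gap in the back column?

Front: /y/ (high), /ø/ (high-mid), /œ/ (low-mid).
Central: /ʉ/ (high), /ɵ/ (high-mid), /ɞ/ (low-mid).
Back: /u/ (high), /o/ (high-mid).
Every height has a back member except low-mid, where /ɔ/ would be expected.

low-mid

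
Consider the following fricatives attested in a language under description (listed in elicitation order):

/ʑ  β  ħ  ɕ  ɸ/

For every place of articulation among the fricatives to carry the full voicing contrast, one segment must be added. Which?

/ʕ/

Voiceless: /ɸ/ (bilabial), /ɕ/ (alveolo-palatal), /ħ/ (pharyngeal).
Voiced: /β/ (bilabial), /ʑ/ (alveolo-palatal).
The pharyngeal row has no voiced member, so the gap is the voiced pharyngeal fricative /ʕ/.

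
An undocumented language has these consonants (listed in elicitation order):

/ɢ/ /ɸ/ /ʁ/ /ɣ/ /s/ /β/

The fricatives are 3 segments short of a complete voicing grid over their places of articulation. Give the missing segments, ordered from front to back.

place of articulation  voiceless  voiced  
bilabial          ɸ         β       
alveolar          s         —       
velar             —         ɣ       
uvular            —         ʁ       
Gaps, from front to back: alveolar lacks voiced (/z/); velar lacks voiceless (/x/); uvular lacks voiceless (/χ/).

/z/, /x/, /χ/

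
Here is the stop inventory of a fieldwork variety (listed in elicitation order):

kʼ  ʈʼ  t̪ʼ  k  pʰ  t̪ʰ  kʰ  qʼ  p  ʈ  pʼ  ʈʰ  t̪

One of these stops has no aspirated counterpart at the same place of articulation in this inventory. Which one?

/qʼ/

Bilabial: /p/ ~ /pʰ/ ~ /pʼ/
Dental: /t̪/ ~ /t̪ʰ/ ~ /t̪ʼ/
Retroflex: /ʈ/ ~ /ʈʰ/ ~ /ʈʼ/
Velar: /k/ ~ /kʰ/ ~ /kʼ/
Uvular: only /qʼ/ (ejective); no aspirated partner.
So /qʼ/ is the unpaired segment.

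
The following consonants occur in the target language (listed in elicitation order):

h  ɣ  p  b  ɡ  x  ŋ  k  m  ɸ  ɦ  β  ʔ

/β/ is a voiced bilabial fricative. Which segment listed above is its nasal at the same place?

/m/

The nasal at the same place is a bilabial nasal — in this inventory, /m/.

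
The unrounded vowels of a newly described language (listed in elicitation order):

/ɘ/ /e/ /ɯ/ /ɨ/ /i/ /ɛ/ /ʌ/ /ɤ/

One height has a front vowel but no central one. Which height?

high: front /i/, central /ɨ/, back /ɯ/.
high-mid: front /e/, central /ɘ/, back /ɤ/.
low-mid: front /ɛ/, central —, back /ʌ/.
Every height has a central member except low-mid, where /ɜ/ would be expected.

low-mid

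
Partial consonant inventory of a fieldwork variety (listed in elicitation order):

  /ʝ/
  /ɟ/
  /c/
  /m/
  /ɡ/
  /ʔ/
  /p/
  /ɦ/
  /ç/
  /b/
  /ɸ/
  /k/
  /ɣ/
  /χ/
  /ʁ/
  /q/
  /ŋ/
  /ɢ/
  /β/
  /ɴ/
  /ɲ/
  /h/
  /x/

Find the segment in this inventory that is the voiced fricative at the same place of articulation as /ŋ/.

/ɣ/

/ŋ/ is a velar nasal.
The voiced fricative at the same place is a voiced velar fricative — in this inventory, /ɣ/.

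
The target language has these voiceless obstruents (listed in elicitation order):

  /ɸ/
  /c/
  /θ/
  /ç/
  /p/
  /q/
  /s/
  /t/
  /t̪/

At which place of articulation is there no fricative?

Stop: /p/ (bilabial), /t̪/ (dental), /t/ (alveolar), /c/ (palatal), /q/ (uvular).
Fricative: /ɸ/ (bilabial), /θ/ (dental), /s/ (alveolar), /ç/ (palatal).
Every place of articulation has a fricative member except uvular, where /χ/ would be expected.

uvular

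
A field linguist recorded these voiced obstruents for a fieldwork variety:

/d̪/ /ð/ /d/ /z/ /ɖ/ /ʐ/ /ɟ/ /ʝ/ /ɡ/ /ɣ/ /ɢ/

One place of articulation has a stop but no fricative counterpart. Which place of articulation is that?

dental: stop /d̪/, fricative /ð/.
alveolar: stop /d/, fricative /z/.
retroflex: stop /ɖ/, fricative /ʐ/.
palatal: stop /ɟ/, fricative /ʝ/.
velar: stop /ɡ/, fricative /ɣ/.
uvular: stop /ɢ/, fricative —.
Every place of articulation has a fricative member except uvular, where /ʁ/ would be expected.

uvular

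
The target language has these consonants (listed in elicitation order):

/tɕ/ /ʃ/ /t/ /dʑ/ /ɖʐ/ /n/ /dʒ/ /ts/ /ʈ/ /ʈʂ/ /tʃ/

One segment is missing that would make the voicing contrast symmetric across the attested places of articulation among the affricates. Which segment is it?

/dz/

place of articulation  voiceless  voiced  
alveolar          ts        —       
postalveolar      tʃ        dʒ      
retroflex         ʈʂ        ɖʐ      
alveolo-palatal   tɕ        dʑ      
The alveolar row has no voiced member, so the gap is the voiced alveolar affricate /dz/.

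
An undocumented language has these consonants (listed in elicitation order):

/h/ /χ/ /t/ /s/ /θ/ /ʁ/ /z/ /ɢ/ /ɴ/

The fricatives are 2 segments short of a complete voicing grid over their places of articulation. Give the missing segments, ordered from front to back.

dental: voiceless /θ/, voiced —.
alveolar: voiceless /s/, voiced /z/.
uvular: voiceless /χ/, voiced /ʁ/.
glottal: voiceless /h/, voiced —.
Gaps, from front to back: dental lacks voiced (/ð/); glottal lacks voiced (/ɦ/).

/ð/, /ɦ/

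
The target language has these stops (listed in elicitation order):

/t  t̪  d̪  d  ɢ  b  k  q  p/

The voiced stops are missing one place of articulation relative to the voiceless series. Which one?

place of articulation  voiceless  voiced  
bilabial          p         b       
dental            t̪        d̪      
alveolar          t         d       
velar             k         —       
uvular            q         ɢ       
Every place of articulation has a voiced member except velar, where /ɡ/ would be expected.

velar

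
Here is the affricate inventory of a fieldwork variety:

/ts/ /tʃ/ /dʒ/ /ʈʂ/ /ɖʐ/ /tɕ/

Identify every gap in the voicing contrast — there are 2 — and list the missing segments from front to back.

place of articulation  voiceless  voiced  
alveolar          ts        —       
postalveolar      tʃ        dʒ      
retroflex         ʈʂ        ɖʐ      
alveolo-palatal   tɕ        —       
Gaps, from front to back: alveolar lacks voiced (/dz/); alveolo-palatal lacks voiced (/dʑ/).

/dz/, /dʑ/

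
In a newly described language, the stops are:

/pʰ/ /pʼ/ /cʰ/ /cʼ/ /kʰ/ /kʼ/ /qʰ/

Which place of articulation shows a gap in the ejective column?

place of articulation  aspirated  ejective
bilabial          pʰ        pʼ      
palatal           cʰ        cʼ      
velar             kʰ        kʼ      
uvular            qʰ        —       
Every place of articulation has an ejective member except uvular, where /qʼ/ would be expected.

uvular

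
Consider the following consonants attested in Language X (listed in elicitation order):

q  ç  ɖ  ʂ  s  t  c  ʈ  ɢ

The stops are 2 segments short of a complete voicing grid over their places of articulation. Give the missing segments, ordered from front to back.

Voiceless: /t/ (alveolar), /ʈ/ (retroflex), /c/ (palatal), /q/ (uvular).
Voiced: /ɖ/ (retroflex), /ɢ/ (uvular).
Gaps, from front to back: alveolar lacks voiced (/d/); palatal lacks voiced (/ɟ/).

/d/, /ɟ/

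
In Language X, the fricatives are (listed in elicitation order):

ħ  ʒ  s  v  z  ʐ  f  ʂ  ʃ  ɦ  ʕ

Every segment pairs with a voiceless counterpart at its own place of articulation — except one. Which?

Labiodental: /f/ ~ /v/
Alveolar: /s/ ~ /z/
Postalveolar: /ʃ/ ~ /ʒ/
Retroflex: /ʂ/ ~ /ʐ/
Pharyngeal: /ħ/ ~ /ʕ/
Glottal: only /ɦ/ (voiced); no voiceless partner.
So /ɦ/ is the unpaired segment.

/ɦ/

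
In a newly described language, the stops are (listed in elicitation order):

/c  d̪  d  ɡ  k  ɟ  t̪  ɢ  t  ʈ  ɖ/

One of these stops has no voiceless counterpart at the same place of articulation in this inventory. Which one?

/ɢ/

Dental: /t̪/ ~ /d̪/
Alveolar: /t/ ~ /d/
Retroflex: /ʈ/ ~ /ɖ/
Palatal: /c/ ~ /ɟ/
Velar: /k/ ~ /ɡ/
Uvular: only /ɢ/ (voiced); no voiceless partner.
So /ɢ/ is the unpaired segment.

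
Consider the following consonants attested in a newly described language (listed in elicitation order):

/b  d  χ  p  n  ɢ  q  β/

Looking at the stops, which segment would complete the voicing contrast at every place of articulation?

/t/

Voiceless: /p/ (bilabial), /q/ (uvular).
Voiced: /b/ (bilabial), /d/ (alveolar), /ɢ/ (uvular).
The alveolar row has no voiceless member, so the gap is the voiceless alveolar stop /t/.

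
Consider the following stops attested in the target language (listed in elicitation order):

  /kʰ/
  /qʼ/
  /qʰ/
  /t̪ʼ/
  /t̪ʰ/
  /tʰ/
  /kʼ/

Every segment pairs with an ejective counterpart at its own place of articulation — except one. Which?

Dental: /t̪ʰ/ ~ /t̪ʼ/
Velar: /kʰ/ ~ /kʼ/
Uvular: /qʰ/ ~ /qʼ/
Alveolar: only /tʰ/ (aspirated); no ejective partner.
So /tʰ/ is the unpaired segment.

/tʰ/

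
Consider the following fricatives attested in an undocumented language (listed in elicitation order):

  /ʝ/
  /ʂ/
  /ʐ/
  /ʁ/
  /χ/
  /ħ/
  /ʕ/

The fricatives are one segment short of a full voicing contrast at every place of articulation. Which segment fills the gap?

/ç/

retroflex: voiceless /ʂ/, voiced /ʐ/.
palatal: voiceless —, voiced /ʝ/.
uvular: voiceless /χ/, voiced /ʁ/.
pharyngeal: voiceless /ħ/, voiced /ʕ/.
The palatal row has no voiceless member, so the gap is the voiceless palatal fricative /ç/.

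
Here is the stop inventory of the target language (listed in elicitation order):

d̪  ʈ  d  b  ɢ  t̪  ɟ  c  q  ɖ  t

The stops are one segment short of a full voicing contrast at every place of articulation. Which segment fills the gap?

place of articulation  voiceless  voiced  
bilabial          —         b       
dental            t̪        d̪      
alveolar          t         d       
retroflex         ʈ         ɖ       
palatal           c         ɟ       
uvular            q         ɢ       
The bilabial row has no voiceless member, so the gap is the voiceless bilabial stop /p/.

/p/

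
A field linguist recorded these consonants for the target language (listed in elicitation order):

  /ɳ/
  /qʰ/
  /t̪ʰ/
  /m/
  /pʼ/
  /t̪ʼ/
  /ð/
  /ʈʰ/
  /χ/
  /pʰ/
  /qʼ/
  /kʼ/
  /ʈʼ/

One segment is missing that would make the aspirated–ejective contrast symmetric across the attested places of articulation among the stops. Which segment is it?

bilabial: aspirated /pʰ/, ejective /pʼ/.
dental: aspirated /t̪ʰ/, ejective /t̪ʼ/.
retroflex: aspirated /ʈʰ/, ejective /ʈʼ/.
velar: aspirated —, ejective /kʼ/.
uvular: aspirated /qʰ/, ejective /qʼ/.
The velar row has no aspirated member, so the gap is the aspirated velar stop /kʰ/.

/kʰ/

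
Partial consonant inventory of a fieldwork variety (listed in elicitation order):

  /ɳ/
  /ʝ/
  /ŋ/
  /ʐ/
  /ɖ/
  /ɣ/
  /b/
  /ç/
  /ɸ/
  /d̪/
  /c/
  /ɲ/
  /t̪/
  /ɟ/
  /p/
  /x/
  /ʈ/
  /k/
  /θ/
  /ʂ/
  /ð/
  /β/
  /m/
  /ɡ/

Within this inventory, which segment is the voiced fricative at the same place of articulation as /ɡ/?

/ɣ/

/ɡ/ is a voiced velar stop.
The voiced fricative at the same place is a voiced velar fricative — in this inventory, /ɣ/.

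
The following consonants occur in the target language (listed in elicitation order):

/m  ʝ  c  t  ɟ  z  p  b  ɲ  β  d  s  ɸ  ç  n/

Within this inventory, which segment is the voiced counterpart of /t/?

/t/ is a voiceless alveolar stop.
The voiced counterpart is a voiced alveolar stop — in this inventory, /d/.

/d/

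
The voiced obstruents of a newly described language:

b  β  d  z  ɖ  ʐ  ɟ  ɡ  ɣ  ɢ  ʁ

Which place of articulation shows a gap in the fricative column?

palatal

bilabial: stop /b/, fricative /β/.
alveolar: stop /d/, fricative /z/.
retroflex: stop /ɖ/, fricative /ʐ/.
palatal: stop /ɟ/, fricative —.
velar: stop /ɡ/, fricative /ɣ/.
uvular: stop /ɢ/, fricative /ʁ/.
Every place of articulation has a fricative member except palatal, where /ʝ/ would be expected.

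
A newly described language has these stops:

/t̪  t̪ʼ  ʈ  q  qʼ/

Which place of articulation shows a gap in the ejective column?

retroflex

Plain: /t̪/ (dental), /ʈ/ (retroflex), /q/ (uvular).
Ejective: /t̪ʼ/ (dental), /qʼ/ (uvular).
Every place of articulation has an ejective member except retroflex, where /ʈʼ/ would be expected.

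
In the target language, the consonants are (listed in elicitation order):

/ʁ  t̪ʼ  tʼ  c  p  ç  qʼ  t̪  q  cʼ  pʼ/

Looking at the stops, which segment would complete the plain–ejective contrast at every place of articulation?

/t/

Plain: /p/ (bilabial), /t̪/ (dental), /c/ (palatal), /q/ (uvular).
Ejective: /pʼ/ (bilabial), /t̪ʼ/ (dental), /tʼ/ (alveolar), /cʼ/ (palatal), /qʼ/ (uvular).
The alveolar row has no plain member, so the gap is the plain alveolar stop /t/.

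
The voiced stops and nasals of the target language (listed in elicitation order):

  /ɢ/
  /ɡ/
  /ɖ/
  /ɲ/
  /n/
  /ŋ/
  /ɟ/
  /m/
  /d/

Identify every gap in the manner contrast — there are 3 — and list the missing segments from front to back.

bilabial: oral stop —, nasal /m/.
alveolar: oral stop /d/, nasal /n/.
retroflex: oral stop /ɖ/, nasal —.
palatal: oral stop /ɟ/, nasal /ɲ/.
velar: oral stop /ɡ/, nasal /ŋ/.
uvular: oral stop /ɢ/, nasal —.
Gaps, from front to back: bilabial lacks oral stop (/b/); retroflex lacks nasal (/ɳ/); uvular lacks nasal (/ɴ/).

/b/, /ɳ/, /ɴ/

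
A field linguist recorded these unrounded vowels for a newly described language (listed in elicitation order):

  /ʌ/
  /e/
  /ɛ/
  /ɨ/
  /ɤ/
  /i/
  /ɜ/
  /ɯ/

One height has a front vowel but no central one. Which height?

high-mid

Front: /i/ (high), /e/ (high-mid), /ɛ/ (low-mid).
Central: /ɨ/ (high), /ɜ/ (low-mid).
Back: /ɯ/ (high), /ɤ/ (high-mid), /ʌ/ (low-mid).
Every height has a central member except high-mid, where /ɘ/ would be expected.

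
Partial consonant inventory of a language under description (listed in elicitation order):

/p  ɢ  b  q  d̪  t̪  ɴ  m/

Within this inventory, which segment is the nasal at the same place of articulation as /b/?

/b/ is a voiced bilabial stop.
The nasal at the same place is a bilabial nasal — in this inventory, /m/.

/m/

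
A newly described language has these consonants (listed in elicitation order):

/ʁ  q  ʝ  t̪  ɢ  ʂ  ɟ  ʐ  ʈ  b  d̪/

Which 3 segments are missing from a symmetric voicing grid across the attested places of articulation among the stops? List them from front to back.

/p/, /ɖ/, /c/

bilabial: voiceless —, voiced /b/.
dental: voiceless /t̪/, voiced /d̪/.
retroflex: voiceless /ʈ/, voiced —.
palatal: voiceless —, voiced /ɟ/.
uvular: voiceless /q/, voiced /ɢ/.
Gaps, from front to back: bilabial lacks voiceless (/p/); retroflex lacks voiced (/ɖ/); palatal lacks voiceless (/c/).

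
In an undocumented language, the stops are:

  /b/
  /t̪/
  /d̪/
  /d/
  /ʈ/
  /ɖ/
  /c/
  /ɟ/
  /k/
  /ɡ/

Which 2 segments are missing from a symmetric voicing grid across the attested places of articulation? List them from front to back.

/p/, /t/

Voiceless: /t̪/ (dental), /ʈ/ (retroflex), /c/ (palatal), /k/ (velar).
Voiced: /b/ (bilabial), /d̪/ (dental), /d/ (alveolar), /ɖ/ (retroflex), /ɟ/ (palatal), /ɡ/ (velar).
Gaps, from front to back: bilabial lacks voiceless (/p/); alveolar lacks voiceless (/t/).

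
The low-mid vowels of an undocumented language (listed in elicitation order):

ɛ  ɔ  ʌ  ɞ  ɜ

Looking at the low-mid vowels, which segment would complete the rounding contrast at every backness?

Unrounded: /ɛ/ (front), /ɜ/ (central), /ʌ/ (back).
Rounded: /ɞ/ (central), /ɔ/ (back).
The front row has no rounded member, so the gap is the front rounded vowel /œ/.

/œ/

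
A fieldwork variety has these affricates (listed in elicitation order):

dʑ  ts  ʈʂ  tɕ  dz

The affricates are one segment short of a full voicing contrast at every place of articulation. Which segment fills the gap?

/ɖʐ/

alveolar: voiceless /ts/, voiced /dz/.
retroflex: voiceless /ʈʂ/, voiced —.
alveolo-palatal: voiceless /tɕ/, voiced /dʑ/.
The retroflex row has no voiced member, so the gap is the voiced retroflex affricate /ɖʐ/.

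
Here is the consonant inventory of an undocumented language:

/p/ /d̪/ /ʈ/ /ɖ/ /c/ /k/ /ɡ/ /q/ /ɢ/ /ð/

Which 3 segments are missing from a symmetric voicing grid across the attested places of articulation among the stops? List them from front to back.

place of articulation  voiceless  voiced  
bilabial          p         —       
dental            —         d̪      
retroflex         ʈ         ɖ       
palatal           c         —       
velar             k         ɡ       
uvular            q         ɢ       
Gaps, from front to back: bilabial lacks voiced (/b/); dental lacks voiceless (/t̪/); palatal lacks voiced (/ɟ/).

/b/, /t̪/, /ɟ/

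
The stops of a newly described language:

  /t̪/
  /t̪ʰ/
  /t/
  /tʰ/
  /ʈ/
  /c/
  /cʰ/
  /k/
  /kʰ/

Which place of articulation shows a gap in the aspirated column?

retroflex

dental: plain /t̪/, aspirated /t̪ʰ/.
alveolar: plain /t/, aspirated /tʰ/.
retroflex: plain /ʈ/, aspirated —.
palatal: plain /c/, aspirated /cʰ/.
velar: plain /k/, aspirated /kʰ/.
Every place of articulation has an aspirated member except retroflex, where /ʈʰ/ would be expected.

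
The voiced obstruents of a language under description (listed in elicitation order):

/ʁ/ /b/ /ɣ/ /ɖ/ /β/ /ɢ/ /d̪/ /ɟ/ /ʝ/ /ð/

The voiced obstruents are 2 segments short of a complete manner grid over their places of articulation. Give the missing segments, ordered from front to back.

/ʐ/, /ɡ/

place of articulation  stop      fricative
bilabial          b         β       
dental            d̪        ð       
retroflex         ɖ         —       
palatal           ɟ         ʝ       
velar             —         ɣ       
uvular            ɢ         ʁ       
Gaps, from front to back: retroflex lacks fricative (/ʐ/); velar lacks stop (/ɡ/).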